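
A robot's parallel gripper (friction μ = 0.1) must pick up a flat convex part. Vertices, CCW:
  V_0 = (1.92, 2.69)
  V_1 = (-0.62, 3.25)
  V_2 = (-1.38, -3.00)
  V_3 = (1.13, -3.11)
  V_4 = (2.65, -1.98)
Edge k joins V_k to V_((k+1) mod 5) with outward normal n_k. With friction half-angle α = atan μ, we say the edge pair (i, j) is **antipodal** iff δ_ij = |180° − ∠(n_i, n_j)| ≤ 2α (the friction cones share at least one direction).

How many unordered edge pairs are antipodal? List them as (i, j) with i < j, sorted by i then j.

count = 1; pairs: (0,2)

α = atan 0.1 = 5.71°;  2α = 11.42°
n_0 = (+0.2153, +0.9765)
n_1 = (-0.9927, +0.1207)
n_2 = (-0.0438, -0.9990)
n_3 = (+0.5966, -0.8025)
n_4 = (+0.9880, +0.1544)
  (0,1): δ = 84.50°  ·
  (0,2): δ = 9.92°  ✓
  (0,3): δ = 49.06°  ·
  (0,4): δ = 111.32°  ·
  (1,2): δ = 85.58°  ·
  (1,3): δ = 46.44°  ·
  (1,4): δ = 15.82°  ·
  (2,3): δ = 140.86°  ·
  (2,4): δ = 78.61°  ·
  (3,4): δ = 117.74°  ·
antipodal pairs: 1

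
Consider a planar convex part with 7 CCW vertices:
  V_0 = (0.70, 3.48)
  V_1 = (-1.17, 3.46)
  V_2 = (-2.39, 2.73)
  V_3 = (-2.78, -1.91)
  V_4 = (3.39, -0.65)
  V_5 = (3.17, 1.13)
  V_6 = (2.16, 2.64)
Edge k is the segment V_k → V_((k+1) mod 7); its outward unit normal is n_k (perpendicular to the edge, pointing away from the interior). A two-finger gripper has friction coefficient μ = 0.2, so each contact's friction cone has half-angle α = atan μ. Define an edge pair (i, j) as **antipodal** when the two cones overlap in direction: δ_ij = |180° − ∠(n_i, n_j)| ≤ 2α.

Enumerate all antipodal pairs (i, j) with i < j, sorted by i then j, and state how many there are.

α = atan 0.2 = 11.31°;  2α = 22.62°
n_0 = (-0.0107, +0.9999)
n_1 = (-0.5135, +0.8581)
n_2 = (-0.9965, +0.0838)
n_3 = (+0.2001, -0.9798)
n_4 = (+0.9924, +0.1227)
n_5 = (+0.8312, +0.5560)
n_6 = (+0.4987, +0.8668)
  (0,1): δ = 149.72°  ·
  (0,2): δ = 95.42°  ·
  (0,3): δ = 10.93°  ✓
  (0,4): δ = 96.43°  ·
  (0,5): δ = 123.16°  ·
  (0,6): δ = 149.47°  ·
  (1,2): δ = 125.70°  ·
  (1,3): δ = 19.35°  ✓
  (1,4): δ = 66.15°  ·
  (1,5): δ = 92.88°  ·
  (1,6): δ = 119.19°  ·
  (2,3): δ = 73.65°  ·
  (2,4): δ = 11.85°  ✓
  (2,5): δ = 38.58°  ·
  (2,6): δ = 64.89°  ·
  (3,4): δ = 94.50°  ·
  (3,5): δ = 67.76°  ·
  (3,6): δ = 41.46°  ·
  (4,5): δ = 153.27°  ·
  (4,6): δ = 126.96°  ·
  (5,6): δ = 153.69°  ·
antipodal pairs: 3

count = 3; pairs: (0,3), (1,3), (2,4)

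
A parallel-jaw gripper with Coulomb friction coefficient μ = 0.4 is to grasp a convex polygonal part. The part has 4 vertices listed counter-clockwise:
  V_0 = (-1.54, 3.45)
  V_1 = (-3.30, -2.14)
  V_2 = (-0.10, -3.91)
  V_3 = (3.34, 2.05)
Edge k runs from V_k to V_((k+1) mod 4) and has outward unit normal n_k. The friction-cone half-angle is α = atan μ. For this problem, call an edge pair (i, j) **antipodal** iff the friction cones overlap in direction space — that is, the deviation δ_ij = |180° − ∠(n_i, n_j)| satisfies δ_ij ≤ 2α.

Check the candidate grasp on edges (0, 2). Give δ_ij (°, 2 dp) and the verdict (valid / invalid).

δ = 12.52°, valid

α = atan 0.4 = 21.80°;  2α = 43.60°
edge 0: e_0 = (-1.76, -5.59);  n_0 = (-0.9538, +0.3003)
edge 2: e_2 = (+3.44, +5.96);  n_2 = (+0.8661, -0.4999)
∠(n_0, n_2) = 167.48°
δ = |180° − 167.48°| = 12.52°
12.52° ≤ 2α = 43.60°  →  valid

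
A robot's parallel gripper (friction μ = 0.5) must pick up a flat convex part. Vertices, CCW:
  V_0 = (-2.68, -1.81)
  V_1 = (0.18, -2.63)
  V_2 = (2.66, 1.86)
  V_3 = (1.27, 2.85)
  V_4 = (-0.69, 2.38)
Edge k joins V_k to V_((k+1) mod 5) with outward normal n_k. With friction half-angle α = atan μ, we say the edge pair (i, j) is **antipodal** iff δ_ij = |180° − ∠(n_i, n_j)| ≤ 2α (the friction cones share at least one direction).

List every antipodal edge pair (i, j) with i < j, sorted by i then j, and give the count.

count = 4; pairs: (0,2), (0,3), (1,3), (1,4)

α = atan 0.5 = 26.57°;  2α = 53.13°
n_0 = (-0.2756, -0.9613)
n_1 = (+0.8754, -0.4835)
n_2 = (+0.5801, +0.8145)
n_3 = (-0.2332, +0.9724)
n_4 = (-0.9033, +0.4290)
  (0,1): δ = 102.92°  ·
  (0,2): δ = 19.46°  ✓
  (0,3): δ = 29.48°  ✓
  (0,4): δ = 80.59°  ·
  (1,2): δ = 96.55°  ·
  (1,3): δ = 47.60°  ✓
  (1,4): δ = 3.51°  ✓
  (2,3): δ = 131.06°  ·
  (2,4): δ = 79.95°  ·
  (3,4): δ = 128.89°  ·
antipodal pairs: 4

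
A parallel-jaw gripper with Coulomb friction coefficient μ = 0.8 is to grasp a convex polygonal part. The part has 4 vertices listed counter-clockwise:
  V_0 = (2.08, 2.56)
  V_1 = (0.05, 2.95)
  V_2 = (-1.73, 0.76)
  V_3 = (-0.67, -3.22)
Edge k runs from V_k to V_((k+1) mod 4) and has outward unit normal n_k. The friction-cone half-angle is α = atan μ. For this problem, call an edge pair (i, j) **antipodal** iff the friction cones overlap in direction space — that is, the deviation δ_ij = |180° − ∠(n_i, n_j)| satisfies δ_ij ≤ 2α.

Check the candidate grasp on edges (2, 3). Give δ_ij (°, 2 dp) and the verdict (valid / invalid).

α = atan 0.8 = 38.66°;  2α = 77.32°
edge 2: e_2 = (+1.06, -3.98);  n_2 = (-0.9663, -0.2574)
edge 3: e_3 = (+2.75, +5.78);  n_3 = (+0.9030, -0.4296)
∠(n_2, n_3) = 139.64°
δ = |180° − 139.64°| = 40.36°
40.36° ≤ 2α = 77.32°  →  valid

δ = 40.36°, valid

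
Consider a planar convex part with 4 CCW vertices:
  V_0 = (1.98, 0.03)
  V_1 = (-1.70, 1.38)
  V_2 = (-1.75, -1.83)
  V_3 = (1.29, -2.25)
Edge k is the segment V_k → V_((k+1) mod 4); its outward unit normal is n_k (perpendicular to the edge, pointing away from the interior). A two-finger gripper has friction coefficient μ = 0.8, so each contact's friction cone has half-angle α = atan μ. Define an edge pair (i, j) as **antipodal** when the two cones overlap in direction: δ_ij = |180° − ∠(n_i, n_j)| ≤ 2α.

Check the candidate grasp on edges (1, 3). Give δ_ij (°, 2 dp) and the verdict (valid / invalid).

δ = 15.95°, valid

α = atan 0.8 = 38.66°;  2α = 77.32°
edge 1: e_1 = (-0.05, -3.21);  n_1 = (-0.9999, +0.0156)
edge 3: e_3 = (+0.69, +2.28);  n_3 = (+0.9571, -0.2897)
∠(n_1, n_3) = 164.05°
δ = |180° − 164.05°| = 15.95°
15.95° ≤ 2α = 77.32°  →  valid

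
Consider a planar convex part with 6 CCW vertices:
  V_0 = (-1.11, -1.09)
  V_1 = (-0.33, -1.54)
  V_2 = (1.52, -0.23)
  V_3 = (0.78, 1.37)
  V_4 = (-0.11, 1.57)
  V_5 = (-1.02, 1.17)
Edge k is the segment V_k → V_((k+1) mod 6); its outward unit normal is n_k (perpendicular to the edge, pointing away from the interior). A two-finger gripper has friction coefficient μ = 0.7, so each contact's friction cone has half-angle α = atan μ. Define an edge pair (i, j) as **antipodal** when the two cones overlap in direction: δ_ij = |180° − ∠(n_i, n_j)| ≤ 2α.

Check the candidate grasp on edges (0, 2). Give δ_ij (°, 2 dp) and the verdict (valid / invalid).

α = atan 0.7 = 34.99°;  2α = 69.98°
edge 0: e_0 = (+0.78, -0.45);  n_0 = (-0.4997, -0.8662)
edge 2: e_2 = (-0.74, +1.60);  n_2 = (+0.9076, +0.4198)
∠(n_0, n_2) = 144.80°
δ = |180° − 144.80°| = 35.20°
35.20° ≤ 2α = 69.98°  →  valid

δ = 35.20°, valid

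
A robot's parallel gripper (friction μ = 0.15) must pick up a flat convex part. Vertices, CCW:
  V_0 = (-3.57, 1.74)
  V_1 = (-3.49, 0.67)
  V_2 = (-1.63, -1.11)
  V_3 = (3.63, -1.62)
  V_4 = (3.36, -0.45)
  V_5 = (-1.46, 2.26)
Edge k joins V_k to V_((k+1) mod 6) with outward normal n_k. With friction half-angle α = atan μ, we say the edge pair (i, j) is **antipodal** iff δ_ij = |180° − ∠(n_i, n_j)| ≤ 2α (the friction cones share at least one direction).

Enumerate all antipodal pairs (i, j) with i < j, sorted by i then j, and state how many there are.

count = 2; pairs: (0,3), (1,4)

α = atan 0.15 = 8.53°;  2α = 17.06°
n_0 = (-0.9972, -0.0746)
n_1 = (-0.6914, -0.7225)
n_2 = (-0.0965, -0.9953)
n_3 = (+0.9744, +0.2249)
n_4 = (+0.4901, +0.8717)
n_5 = (-0.2393, +0.9709)
  (0,1): δ = 138.02°  ·
  (0,2): δ = 99.81°  ·
  (0,3): δ = 8.72°  ✓
  (0,4): δ = 56.38°  ·
  (0,5): δ = 99.57°  ·
  (1,2): δ = 141.80°  ·
  (1,3): δ = 33.26°  ·
  (1,4): δ = 14.39°  ✓
  (1,5): δ = 57.59°  ·
  (2,3): δ = 71.47°  ·
  (2,4): δ = 23.81°  ·
  (2,5): δ = 19.38°  ·
  (3,4): δ = 132.34°  ·
  (3,5): δ = 89.15°  ·
  (4,5): δ = 136.81°  ·
antipodal pairs: 2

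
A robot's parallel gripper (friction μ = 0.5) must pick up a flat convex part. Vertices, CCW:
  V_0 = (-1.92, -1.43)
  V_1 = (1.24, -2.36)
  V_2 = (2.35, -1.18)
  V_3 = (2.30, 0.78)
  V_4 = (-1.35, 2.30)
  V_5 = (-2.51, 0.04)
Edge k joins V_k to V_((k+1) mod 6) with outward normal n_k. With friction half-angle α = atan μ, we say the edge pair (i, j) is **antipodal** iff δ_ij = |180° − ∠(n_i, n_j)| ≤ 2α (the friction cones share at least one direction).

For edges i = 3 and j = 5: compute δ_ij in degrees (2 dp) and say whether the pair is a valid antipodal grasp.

δ = 45.52°, valid

α = atan 0.5 = 26.57°;  2α = 53.13°
edge 3: e_3 = (-3.65, +1.52);  n_3 = (+0.3844, +0.9232)
edge 5: e_5 = (+0.59, -1.47);  n_5 = (-0.9280, -0.3725)
∠(n_3, n_5) = 134.48°
δ = |180° − 134.48°| = 45.52°
45.52° ≤ 2α = 53.13°  →  valid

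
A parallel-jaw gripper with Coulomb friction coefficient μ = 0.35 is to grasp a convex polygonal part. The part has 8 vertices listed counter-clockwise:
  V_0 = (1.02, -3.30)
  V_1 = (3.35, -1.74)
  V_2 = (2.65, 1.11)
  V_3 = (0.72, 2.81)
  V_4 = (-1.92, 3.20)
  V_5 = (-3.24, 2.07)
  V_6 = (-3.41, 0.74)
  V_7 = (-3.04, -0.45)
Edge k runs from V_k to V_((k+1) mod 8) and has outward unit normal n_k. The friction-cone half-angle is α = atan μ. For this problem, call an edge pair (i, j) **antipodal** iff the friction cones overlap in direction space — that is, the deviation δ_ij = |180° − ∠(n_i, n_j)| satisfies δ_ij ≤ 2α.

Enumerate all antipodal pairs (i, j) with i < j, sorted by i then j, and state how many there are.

α = atan 0.35 = 19.29°;  2α = 38.58°
n_0 = (+0.5563, -0.8310)
n_1 = (+0.9711, +0.2385)
n_2 = (+0.6610, +0.7504)
n_3 = (+0.1461, +0.9893)
n_4 = (-0.6503, +0.7597)
n_5 = (-0.9919, +0.1268)
n_6 = (-0.9549, -0.2969)
n_7 = (-0.5745, -0.8185)
  (0,1): δ = 110.00°  ·
  (0,2): δ = 75.18°  ·
  (0,3): δ = 42.21°  ·
  (0,4): δ = 6.76°  ✓
  (0,5): δ = 48.91°  ·
  (0,6): δ = 73.47°  ·
  (0,7): δ = 111.13°  ·
  (1,2): δ = 145.17°  ·
  (1,3): δ = 112.20°  ·
  (1,4): δ = 63.23°  ·
  (1,5): δ = 21.08°  ✓
  (1,6): δ = 3.47°  ✓
  (1,7): δ = 41.13°  ·
  (2,3): δ = 147.03°  ·
  (2,4): δ = 98.06°  ·
  (2,5): δ = 55.91°  ·
  (2,6): δ = 31.35°  ✓
  (2,7): δ = 6.31°  ✓
  (3,4): δ = 131.03°  ·
  (3,5): δ = 88.88°  ·
  (3,6): δ = 64.32°  ·
  (3,7): δ = 26.66°  ✓
  (4,5): δ = 137.85°  ·
  (4,6): δ = 113.29°  ·
  (4,7): δ = 75.63°  ·
  (5,6): δ = 155.44°  ·
  (5,7): δ = 117.78°  ·
  (6,7): δ = 142.34°  ·
antipodal pairs: 6

count = 6; pairs: (0,4), (1,5), (1,6), (2,6), (2,7), (3,7)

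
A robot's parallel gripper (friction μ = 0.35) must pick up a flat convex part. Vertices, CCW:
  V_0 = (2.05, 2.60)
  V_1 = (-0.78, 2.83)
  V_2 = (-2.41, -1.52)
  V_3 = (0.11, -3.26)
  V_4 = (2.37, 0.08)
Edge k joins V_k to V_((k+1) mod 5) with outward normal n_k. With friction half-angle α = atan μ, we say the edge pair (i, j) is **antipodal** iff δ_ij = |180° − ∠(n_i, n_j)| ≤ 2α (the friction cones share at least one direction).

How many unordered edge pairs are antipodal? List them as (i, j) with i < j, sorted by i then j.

count = 3; pairs: (0,2), (1,3), (1,4)

α = atan 0.35 = 19.29°;  2α = 38.58°
n_0 = (+0.0810, +0.9967)
n_1 = (-0.9364, +0.3509)
n_2 = (-0.5682, -0.8229)
n_3 = (+0.8282, -0.5604)
n_4 = (+0.9920, +0.1260)
  (0,1): δ = 105.90°  ·
  (0,2): δ = 29.98°  ✓
  (0,3): δ = 60.56°  ·
  (0,4): δ = 101.88°  ·
  (1,2): δ = 104.08°  ·
  (1,3): δ = 13.54°  ✓
  (1,4): δ = 27.78°  ✓
  (2,3): δ = 89.46°  ·
  (2,4): δ = 48.14°  ·
  (3,4): δ = 138.68°  ·
antipodal pairs: 3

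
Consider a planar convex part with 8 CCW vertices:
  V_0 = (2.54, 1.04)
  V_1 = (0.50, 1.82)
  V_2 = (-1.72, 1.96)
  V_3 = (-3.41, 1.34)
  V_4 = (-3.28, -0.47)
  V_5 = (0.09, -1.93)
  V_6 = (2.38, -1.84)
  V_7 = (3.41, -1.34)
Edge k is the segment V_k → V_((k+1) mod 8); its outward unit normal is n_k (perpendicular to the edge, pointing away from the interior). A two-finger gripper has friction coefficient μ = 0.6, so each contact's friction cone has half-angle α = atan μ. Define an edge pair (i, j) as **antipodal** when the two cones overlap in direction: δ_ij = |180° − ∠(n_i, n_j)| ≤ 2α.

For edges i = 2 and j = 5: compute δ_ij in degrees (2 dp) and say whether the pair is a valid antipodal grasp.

α = atan 0.6 = 30.96°;  2α = 61.93°
edge 2: e_2 = (-1.69, -0.62);  n_2 = (-0.3444, +0.9388)
edge 5: e_5 = (+2.29, +0.09);  n_5 = (+0.0393, -0.9992)
∠(n_2, n_5) = 162.10°
δ = |180° − 162.10°| = 17.90°
17.90° ≤ 2α = 61.93°  →  valid

δ = 17.90°, valid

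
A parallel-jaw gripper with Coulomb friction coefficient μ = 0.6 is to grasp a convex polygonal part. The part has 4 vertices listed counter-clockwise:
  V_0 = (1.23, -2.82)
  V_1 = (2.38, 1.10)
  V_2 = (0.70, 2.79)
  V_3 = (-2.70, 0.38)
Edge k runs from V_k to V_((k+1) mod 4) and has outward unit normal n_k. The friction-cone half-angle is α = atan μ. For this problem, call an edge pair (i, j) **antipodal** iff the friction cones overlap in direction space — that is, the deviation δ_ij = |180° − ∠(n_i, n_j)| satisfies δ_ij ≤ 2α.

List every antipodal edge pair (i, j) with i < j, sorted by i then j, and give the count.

α = atan 0.6 = 30.96°;  2α = 61.93°
n_0 = (+0.9596, -0.2815)
n_1 = (+0.7092, +0.7050)
n_2 = (-0.5783, +0.8158)
n_3 = (-0.6314, -0.7754)
  (0,1): δ = 118.82°  ·
  (0,2): δ = 38.32°  ✓
  (0,3): δ = 67.20°  ·
  (1,2): δ = 99.50°  ·
  (1,3): δ = 6.02°  ✓
  (2,3): δ = 74.48°  ·
antipodal pairs: 2

count = 2; pairs: (0,2), (1,3)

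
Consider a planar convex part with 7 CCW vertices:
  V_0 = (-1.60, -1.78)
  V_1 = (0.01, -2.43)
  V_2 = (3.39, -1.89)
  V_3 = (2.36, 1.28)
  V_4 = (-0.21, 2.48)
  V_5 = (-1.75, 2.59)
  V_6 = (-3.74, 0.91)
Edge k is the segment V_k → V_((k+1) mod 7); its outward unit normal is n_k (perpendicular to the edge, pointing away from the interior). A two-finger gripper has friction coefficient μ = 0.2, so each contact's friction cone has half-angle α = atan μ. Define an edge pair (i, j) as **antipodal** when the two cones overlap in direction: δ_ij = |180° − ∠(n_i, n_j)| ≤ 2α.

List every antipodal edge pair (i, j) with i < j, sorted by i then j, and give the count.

count = 4; pairs: (0,3), (0,4), (1,4), (2,6)

α = atan 0.2 = 11.31°;  2α = 22.62°
n_0 = (-0.3744, -0.9273)
n_1 = (+0.1578, -0.9875)
n_2 = (+0.9511, +0.3090)
n_3 = (+0.4231, +0.9061)
n_4 = (+0.0712, +0.9975)
n_5 = (-0.6451, +0.7641)
n_6 = (-0.7826, -0.6226)
  (0,1): δ = 148.94°  ·
  (0,2): δ = 50.01°  ·
  (0,3): δ = 3.04°  ✓
  (0,4): δ = 17.90°  ✓
  (0,5): δ = 62.16°  ·
  (0,6): δ = 150.49°  ·
  (1,2): δ = 81.08°  ·
  (1,3): δ = 34.11°  ·
  (1,4): δ = 13.16°  ✓
  (1,5): δ = 31.09°  ·
  (1,6): δ = 119.43°  ·
  (2,3): δ = 133.03°  ·
  (2,4): δ = 112.09°  ·
  (2,5): δ = 67.83°  ·
  (2,6): δ = 20.50°  ✓
  (3,4): δ = 159.06°  ·
  (3,5): δ = 114.80°  ·
  (3,6): δ = 26.47°  ·
  (4,5): δ = 135.74°  ·
  (4,6): δ = 47.41°  ·
  (5,6): δ = 91.67°  ·
antipodal pairs: 4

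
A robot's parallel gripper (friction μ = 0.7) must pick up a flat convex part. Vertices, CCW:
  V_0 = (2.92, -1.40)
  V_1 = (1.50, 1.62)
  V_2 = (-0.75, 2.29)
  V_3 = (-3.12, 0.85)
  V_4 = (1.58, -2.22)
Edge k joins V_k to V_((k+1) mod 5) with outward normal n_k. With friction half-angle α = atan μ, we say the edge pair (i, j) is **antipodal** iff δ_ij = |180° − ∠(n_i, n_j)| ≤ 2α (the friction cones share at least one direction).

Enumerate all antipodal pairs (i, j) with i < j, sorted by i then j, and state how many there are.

α = atan 0.7 = 34.99°;  2α = 69.98°
n_0 = (+0.9050, +0.4255)
n_1 = (+0.2854, +0.9584)
n_2 = (-0.5193, +0.8546)
n_3 = (-0.5469, -0.8372)
n_4 = (+0.5220, -0.8530)
  (0,1): δ = 131.77°  ·
  (0,2): δ = 83.90°  ·
  (0,3): δ = 31.66°  ✓
  (0,4): δ = 96.28°  ·
  (1,2): δ = 132.13°  ·
  (1,3): δ = 16.57°  ✓
  (1,4): δ = 48.05°  ✓
  (2,3): δ = 64.43°  ✓
  (2,4): δ = 0.18°  ✓
  (3,4): δ = 115.38°  ·
antipodal pairs: 5

count = 5; pairs: (0,3), (1,3), (1,4), (2,3), (2,4)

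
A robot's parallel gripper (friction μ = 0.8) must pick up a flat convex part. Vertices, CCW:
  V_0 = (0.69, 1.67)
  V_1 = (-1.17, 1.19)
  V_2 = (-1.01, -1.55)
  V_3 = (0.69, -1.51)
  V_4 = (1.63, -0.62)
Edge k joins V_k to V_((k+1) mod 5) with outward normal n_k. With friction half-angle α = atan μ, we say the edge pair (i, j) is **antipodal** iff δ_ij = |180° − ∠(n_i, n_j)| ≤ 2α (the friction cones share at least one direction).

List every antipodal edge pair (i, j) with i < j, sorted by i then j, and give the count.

α = atan 0.8 = 38.66°;  2α = 77.32°
n_0 = (-0.2499, +0.9683)
n_1 = (-0.9983, -0.0583)
n_2 = (+0.0235, -0.9997)
n_3 = (+0.6875, -0.7262)
n_4 = (+0.9251, +0.3797)
  (0,1): δ = 101.13°  ·
  (0,2): δ = 13.12°  ✓
  (0,3): δ = 28.96°  ✓
  (0,4): δ = 97.85°  ·
  (1,2): δ = 91.99°  ·
  (1,3): δ = 49.91°  ✓
  (1,4): δ = 18.98°  ✓
  (2,3): δ = 137.91°  ·
  (2,4): δ = 69.03°  ✓
  (3,4): δ = 111.12°  ·
antipodal pairs: 5

count = 5; pairs: (0,2), (0,3), (1,3), (1,4), (2,4)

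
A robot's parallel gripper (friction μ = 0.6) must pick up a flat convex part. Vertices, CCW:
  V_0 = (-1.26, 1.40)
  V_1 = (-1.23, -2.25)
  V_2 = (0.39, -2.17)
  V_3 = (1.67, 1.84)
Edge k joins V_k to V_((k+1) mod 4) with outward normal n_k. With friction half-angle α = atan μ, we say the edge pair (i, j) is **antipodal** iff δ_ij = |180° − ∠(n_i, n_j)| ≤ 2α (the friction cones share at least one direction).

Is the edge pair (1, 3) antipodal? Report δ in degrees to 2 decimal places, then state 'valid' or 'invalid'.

δ = 5.71°, valid

α = atan 0.6 = 30.96°;  2α = 61.93°
edge 1: e_1 = (+1.62, +0.08);  n_1 = (+0.0493, -0.9988)
edge 3: e_3 = (-2.93, -0.44);  n_3 = (-0.1485, +0.9889)
∠(n_1, n_3) = 174.29°
δ = |180° − 174.29°| = 5.71°
5.71° ≤ 2α = 61.93°  →  valid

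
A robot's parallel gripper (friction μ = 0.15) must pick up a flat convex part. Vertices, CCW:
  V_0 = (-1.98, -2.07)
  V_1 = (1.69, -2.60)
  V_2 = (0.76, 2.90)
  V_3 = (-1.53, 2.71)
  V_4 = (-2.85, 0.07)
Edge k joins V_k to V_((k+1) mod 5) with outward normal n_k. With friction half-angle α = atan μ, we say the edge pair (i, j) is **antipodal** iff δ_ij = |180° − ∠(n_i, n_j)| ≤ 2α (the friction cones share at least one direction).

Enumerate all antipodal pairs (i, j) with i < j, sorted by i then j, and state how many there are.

α = atan 0.15 = 8.53°;  2α = 17.06°
n_0 = (-0.1429, -0.9897)
n_1 = (+0.9860, +0.1667)
n_2 = (-0.0827, +0.9966)
n_3 = (-0.8944, +0.4472)
n_4 = (-0.9264, -0.3766)
  (0,1): δ = 72.19°  ·
  (0,2): δ = 12.96°  ✓
  (0,3): δ = 71.65°  ·
  (0,4): δ = 120.34°  ·
  (1,2): δ = 94.85°  ·
  (1,3): δ = 36.16°  ·
  (1,4): δ = 12.53°  ✓
  (2,3): δ = 121.31°  ·
  (2,4): δ = 72.62°  ·
  (3,4): δ = 131.31°  ·
antipodal pairs: 2

count = 2; pairs: (0,2), (1,4)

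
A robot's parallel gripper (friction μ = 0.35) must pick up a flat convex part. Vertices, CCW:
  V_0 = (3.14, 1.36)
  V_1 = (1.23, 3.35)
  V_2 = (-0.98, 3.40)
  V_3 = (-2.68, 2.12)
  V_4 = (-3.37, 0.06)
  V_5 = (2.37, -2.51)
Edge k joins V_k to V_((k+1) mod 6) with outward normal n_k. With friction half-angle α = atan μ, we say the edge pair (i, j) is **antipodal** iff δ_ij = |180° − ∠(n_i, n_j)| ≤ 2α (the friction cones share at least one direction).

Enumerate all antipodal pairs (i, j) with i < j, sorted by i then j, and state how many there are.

count = 3; pairs: (0,4), (1,4), (3,5)

α = atan 0.35 = 19.29°;  2α = 38.58°
n_0 = (+0.7215, +0.6925)
n_1 = (+0.0226, +0.9997)
n_2 = (-0.6015, +0.7989)
n_3 = (-0.9482, +0.3176)
n_4 = (-0.4086, -0.9127)
n_5 = (+0.9808, -0.1951)
  (0,1): δ = 135.12°  ·
  (0,2): δ = 96.85°  ·
  (0,3): δ = 62.34°  ·
  (0,4): δ = 22.06°  ✓
  (0,5): δ = 124.92°  ·
  (1,2): δ = 141.73°  ·
  (1,3): δ = 107.22°  ·
  (1,4): δ = 22.82°  ✓
  (1,5): δ = 80.04°  ·
  (2,3): δ = 145.50°  ·
  (2,4): δ = 61.10°  ·
  (2,5): δ = 41.77°  ·
  (3,4): δ = 95.60°  ·
  (3,5): δ = 7.27°  ✓
  (4,5): δ = 77.13°  ·
antipodal pairs: 3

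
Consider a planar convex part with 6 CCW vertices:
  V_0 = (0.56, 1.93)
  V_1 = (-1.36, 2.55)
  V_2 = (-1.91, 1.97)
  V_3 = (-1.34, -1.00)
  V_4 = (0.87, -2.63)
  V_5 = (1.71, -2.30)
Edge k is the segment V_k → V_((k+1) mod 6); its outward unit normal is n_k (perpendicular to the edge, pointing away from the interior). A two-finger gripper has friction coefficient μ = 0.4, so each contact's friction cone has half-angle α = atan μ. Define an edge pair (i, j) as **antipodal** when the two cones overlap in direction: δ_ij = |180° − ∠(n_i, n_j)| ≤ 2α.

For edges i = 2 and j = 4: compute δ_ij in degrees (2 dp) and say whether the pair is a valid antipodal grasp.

δ = 79.42°, invalid

α = atan 0.4 = 21.80°;  2α = 43.60°
edge 2: e_2 = (+0.57, -2.97);  n_2 = (-0.9821, -0.1885)
edge 4: e_4 = (+0.84, +0.33);  n_4 = (+0.3657, -0.9308)
∠(n_2, n_4) = 100.58°
δ = |180° − 100.58°| = 79.42°
79.42° > 2α = 43.60°  →  invalid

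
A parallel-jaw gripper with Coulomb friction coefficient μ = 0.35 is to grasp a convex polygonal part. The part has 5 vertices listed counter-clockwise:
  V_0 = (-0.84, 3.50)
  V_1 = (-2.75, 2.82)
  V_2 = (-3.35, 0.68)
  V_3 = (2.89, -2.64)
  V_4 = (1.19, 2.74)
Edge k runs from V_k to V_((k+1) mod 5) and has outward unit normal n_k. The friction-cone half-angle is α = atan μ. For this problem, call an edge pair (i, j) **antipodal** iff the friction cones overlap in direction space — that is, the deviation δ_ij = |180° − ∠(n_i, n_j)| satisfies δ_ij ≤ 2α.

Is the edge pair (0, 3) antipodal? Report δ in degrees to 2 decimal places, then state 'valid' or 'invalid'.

α = atan 0.35 = 19.29°;  2α = 38.58°
edge 0: e_0 = (-1.91, -0.68);  n_0 = (-0.3354, +0.9421)
edge 3: e_3 = (-1.70, +5.38);  n_3 = (+0.9535, +0.3013)
∠(n_0, n_3) = 92.06°
δ = |180° − 92.06°| = 87.94°
87.94° > 2α = 38.58°  →  invalid

δ = 87.94°, invalid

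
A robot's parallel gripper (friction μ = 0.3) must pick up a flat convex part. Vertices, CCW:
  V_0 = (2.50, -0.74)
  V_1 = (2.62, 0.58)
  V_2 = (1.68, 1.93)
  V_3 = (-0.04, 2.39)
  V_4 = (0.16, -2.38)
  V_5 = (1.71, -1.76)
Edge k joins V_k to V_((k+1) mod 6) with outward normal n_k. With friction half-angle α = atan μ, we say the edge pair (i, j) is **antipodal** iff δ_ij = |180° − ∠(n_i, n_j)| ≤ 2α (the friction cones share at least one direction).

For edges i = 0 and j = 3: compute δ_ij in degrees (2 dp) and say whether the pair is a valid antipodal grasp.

α = atan 0.3 = 16.70°;  2α = 33.40°
edge 0: e_0 = (+0.12, +1.32);  n_0 = (+0.9959, -0.0905)
edge 3: e_3 = (+0.20, -4.77);  n_3 = (-0.9991, -0.0419)
∠(n_0, n_3) = 172.40°
δ = |180° − 172.40°| = 7.60°
7.60° ≤ 2α = 33.40°  →  valid

δ = 7.60°, valid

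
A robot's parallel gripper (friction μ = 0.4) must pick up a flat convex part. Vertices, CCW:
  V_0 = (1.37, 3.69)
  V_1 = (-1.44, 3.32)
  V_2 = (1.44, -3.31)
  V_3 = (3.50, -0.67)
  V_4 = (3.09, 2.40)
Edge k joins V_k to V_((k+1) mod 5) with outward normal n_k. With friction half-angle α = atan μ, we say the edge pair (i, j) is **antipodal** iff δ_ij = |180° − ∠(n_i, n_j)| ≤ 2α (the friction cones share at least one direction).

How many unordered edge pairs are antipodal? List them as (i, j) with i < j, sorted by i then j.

α = atan 0.4 = 21.80°;  2α = 43.60°
n_0 = (-0.1305, +0.9914)
n_1 = (-0.9172, -0.3984)
n_2 = (+0.7884, -0.6152)
n_3 = (+0.9912, +0.1324)
n_4 = (+0.6000, +0.8000)
  (0,1): δ = 74.02°  ·
  (0,2): δ = 44.53°  ·
  (0,3): δ = 90.11°  ·
  (0,4): δ = 135.63°  ·
  (1,2): δ = 61.44°  ·
  (1,3): δ = 15.87°  ✓
  (1,4): δ = 29.65°  ✓
  (2,3): δ = 134.43°  ·
  (2,4): δ = 88.90°  ·
  (3,4): δ = 134.48°  ·
antipodal pairs: 2

count = 2; pairs: (1,3), (1,4)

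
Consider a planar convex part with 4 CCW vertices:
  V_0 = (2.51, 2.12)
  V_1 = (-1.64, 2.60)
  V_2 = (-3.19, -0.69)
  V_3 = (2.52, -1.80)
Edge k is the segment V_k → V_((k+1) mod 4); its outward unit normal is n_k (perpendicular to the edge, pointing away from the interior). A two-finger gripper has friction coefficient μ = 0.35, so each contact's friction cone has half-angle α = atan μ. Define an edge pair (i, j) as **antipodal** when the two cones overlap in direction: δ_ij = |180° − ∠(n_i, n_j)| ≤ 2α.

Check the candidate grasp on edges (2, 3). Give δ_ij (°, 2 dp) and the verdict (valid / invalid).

α = atan 0.35 = 19.29°;  2α = 38.58°
edge 2: e_2 = (+5.71, -1.11);  n_2 = (-0.1908, -0.9816)
edge 3: e_3 = (-0.01, +3.92);  n_3 = (+1.0000, +0.0026)
∠(n_2, n_3) = 101.15°
δ = |180° − 101.15°| = 78.85°
78.85° > 2α = 38.58°  →  invalid

δ = 78.85°, invalid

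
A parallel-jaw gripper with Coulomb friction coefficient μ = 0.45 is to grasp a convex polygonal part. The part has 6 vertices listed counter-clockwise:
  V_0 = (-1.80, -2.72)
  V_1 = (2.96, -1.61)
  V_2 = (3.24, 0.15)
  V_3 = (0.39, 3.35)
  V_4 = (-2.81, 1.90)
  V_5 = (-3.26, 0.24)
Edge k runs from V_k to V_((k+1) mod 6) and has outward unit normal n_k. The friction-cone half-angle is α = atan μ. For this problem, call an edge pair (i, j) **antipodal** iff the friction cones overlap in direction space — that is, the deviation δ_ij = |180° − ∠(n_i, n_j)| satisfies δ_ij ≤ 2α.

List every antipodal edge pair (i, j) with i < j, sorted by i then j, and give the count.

count = 4; pairs: (0,3), (1,4), (1,5), (2,5)

α = atan 0.45 = 24.23°;  2α = 48.46°
n_0 = (+0.2271, -0.9739)
n_1 = (+0.9876, -0.1571)
n_2 = (+0.7468, +0.6651)
n_3 = (-0.4127, +0.9109)
n_4 = (-0.9652, +0.2616)
n_5 = (-0.8968, -0.4424)
  (0,1): δ = 112.17°  ·
  (0,2): δ = 61.44°  ·
  (0,3): δ = 11.25°  ✓
  (0,4): δ = 61.71°  ·
  (0,5): δ = 103.13°  ·
  (1,2): δ = 129.27°  ·
  (1,3): δ = 56.58°  ·
  (1,4): δ = 6.13°  ✓
  (1,5): δ = 35.29°  ✓
  (2,3): δ = 107.31°  ·
  (2,4): δ = 56.86°  ·
  (2,5): δ = 15.43°  ✓
  (3,4): δ = 129.54°  ·
  (3,5): δ = 88.12°  ·
  (4,5): δ = 138.58°  ·
antipodal pairs: 4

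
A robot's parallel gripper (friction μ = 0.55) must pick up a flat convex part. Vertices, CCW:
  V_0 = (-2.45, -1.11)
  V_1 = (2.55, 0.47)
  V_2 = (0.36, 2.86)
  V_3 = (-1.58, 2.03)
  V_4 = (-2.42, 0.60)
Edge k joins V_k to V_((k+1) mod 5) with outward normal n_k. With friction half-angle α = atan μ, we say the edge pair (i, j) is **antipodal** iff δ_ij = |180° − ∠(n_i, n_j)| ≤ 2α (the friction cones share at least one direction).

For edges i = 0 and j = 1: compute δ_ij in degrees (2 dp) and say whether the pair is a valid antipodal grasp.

δ = 65.04°, invalid

α = atan 0.55 = 28.81°;  2α = 57.62°
edge 0: e_0 = (+5.00, +1.58);  n_0 = (+0.3013, -0.9535)
edge 1: e_1 = (-2.19, +2.39);  n_1 = (+0.7373, +0.6756)
∠(n_0, n_1) = 114.96°
δ = |180° − 114.96°| = 65.04°
65.04° > 2α = 57.62°  →  invalid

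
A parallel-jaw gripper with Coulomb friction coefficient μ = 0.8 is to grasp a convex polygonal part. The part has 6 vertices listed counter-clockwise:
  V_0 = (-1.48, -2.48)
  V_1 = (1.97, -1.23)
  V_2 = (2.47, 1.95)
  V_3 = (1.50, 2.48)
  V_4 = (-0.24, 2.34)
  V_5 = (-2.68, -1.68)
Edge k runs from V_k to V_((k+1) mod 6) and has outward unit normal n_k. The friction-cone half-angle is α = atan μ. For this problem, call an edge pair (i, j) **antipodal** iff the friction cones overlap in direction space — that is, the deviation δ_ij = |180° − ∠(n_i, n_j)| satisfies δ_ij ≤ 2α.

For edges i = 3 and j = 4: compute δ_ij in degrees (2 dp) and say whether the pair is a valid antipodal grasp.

δ = 125.86°, invalid

α = atan 0.8 = 38.66°;  2α = 77.32°
edge 3: e_3 = (-1.74, -0.14);  n_3 = (-0.0802, +0.9968)
edge 4: e_4 = (-2.44, -4.02);  n_4 = (-0.8549, +0.5189)
∠(n_3, n_4) = 54.14°
δ = |180° − 54.14°| = 125.86°
125.86° > 2α = 77.32°  →  invalid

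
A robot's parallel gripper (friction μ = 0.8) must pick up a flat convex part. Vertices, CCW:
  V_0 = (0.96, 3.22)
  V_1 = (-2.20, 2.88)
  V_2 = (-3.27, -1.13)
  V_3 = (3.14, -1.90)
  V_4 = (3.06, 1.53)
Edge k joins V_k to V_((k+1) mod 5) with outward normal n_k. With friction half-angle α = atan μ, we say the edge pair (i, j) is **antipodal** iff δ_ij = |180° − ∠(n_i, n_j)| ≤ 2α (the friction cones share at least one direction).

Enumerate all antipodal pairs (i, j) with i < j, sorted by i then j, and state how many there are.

count = 4; pairs: (0,2), (1,3), (1,4), (2,4)

α = atan 0.8 = 38.66°;  2α = 77.32°
n_0 = (-0.1070, +0.9943)
n_1 = (-0.9662, +0.2578)
n_2 = (-0.1193, -0.9929)
n_3 = (+0.9997, +0.0233)
n_4 = (+0.6270, +0.7791)
  (0,1): δ = 111.08°  ·
  (0,2): δ = 12.99°  ✓
  (0,3): δ = 85.19°  ·
  (0,4): δ = 135.03°  ·
  (1,2): δ = 81.91°  ·
  (1,3): δ = 16.28°  ✓
  (1,4): δ = 66.11°  ✓
  (2,3): δ = 81.81°  ·
  (2,4): δ = 31.98°  ✓
  (3,4): δ = 130.16°  ·
antipodal pairs: 4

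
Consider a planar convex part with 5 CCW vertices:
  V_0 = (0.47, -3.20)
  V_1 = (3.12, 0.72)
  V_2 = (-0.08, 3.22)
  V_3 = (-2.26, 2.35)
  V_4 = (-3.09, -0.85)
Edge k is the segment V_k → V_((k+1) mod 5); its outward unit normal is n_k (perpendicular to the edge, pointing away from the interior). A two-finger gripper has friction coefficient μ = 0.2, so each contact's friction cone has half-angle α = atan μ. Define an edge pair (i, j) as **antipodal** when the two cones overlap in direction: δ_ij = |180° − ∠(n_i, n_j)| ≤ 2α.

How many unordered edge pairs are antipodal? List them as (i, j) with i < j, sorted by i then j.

α = atan 0.2 = 11.31°;  2α = 22.62°
n_0 = (+0.8285, -0.5601)
n_1 = (+0.6156, +0.7880)
n_2 = (-0.3707, +0.9288)
n_3 = (-0.9680, +0.2511)
n_4 = (-0.5509, -0.8346)
  (0,1): δ = 93.94°  ·
  (0,2): δ = 34.18°  ·
  (0,3): δ = 19.52°  ✓
  (0,4): δ = 90.63°  ·
  (1,2): δ = 120.25°  ·
  (1,3): δ = 66.54°  ·
  (1,4): δ = 4.57°  ✓
  (2,3): δ = 126.30°  ·
  (2,4): δ = 55.19°  ·
  (3,4): δ = 108.89°  ·
antipodal pairs: 2

count = 2; pairs: (0,3), (1,4)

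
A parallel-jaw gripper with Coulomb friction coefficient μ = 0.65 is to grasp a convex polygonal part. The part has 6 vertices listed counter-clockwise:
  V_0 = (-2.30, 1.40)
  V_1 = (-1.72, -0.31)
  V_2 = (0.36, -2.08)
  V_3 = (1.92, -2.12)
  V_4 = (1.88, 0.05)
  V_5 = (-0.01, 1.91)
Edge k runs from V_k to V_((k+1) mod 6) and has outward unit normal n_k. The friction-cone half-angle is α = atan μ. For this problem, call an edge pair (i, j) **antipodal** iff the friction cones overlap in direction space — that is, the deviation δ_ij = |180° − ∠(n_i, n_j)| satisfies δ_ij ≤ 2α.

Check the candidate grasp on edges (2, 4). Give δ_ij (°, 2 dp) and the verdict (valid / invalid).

δ = 43.07°, valid

α = atan 0.65 = 33.02°;  2α = 66.05°
edge 2: e_2 = (+1.56, -0.04);  n_2 = (-0.0256, -0.9997)
edge 4: e_4 = (-1.89, +1.86);  n_4 = (+0.7014, +0.7127)
∠(n_2, n_4) = 136.93°
δ = |180° − 136.93°| = 43.07°
43.07° ≤ 2α = 66.05°  →  valid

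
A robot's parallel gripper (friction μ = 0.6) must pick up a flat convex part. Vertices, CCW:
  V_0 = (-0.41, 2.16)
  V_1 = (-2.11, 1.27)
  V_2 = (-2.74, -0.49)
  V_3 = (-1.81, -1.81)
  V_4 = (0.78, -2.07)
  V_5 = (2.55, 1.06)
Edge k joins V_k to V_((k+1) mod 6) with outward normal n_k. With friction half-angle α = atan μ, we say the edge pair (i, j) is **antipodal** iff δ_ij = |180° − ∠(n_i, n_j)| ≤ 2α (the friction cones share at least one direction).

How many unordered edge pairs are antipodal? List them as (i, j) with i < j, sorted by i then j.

α = atan 0.6 = 30.96°;  2α = 61.93°
n_0 = (-0.4638, +0.8859)
n_1 = (-0.9415, +0.3370)
n_2 = (-0.8175, -0.5760)
n_3 = (-0.0999, -0.9950)
n_4 = (+0.8705, -0.4922)
n_5 = (+0.3483, +0.9374)
  (0,1): δ = 137.33°  ·
  (0,2): δ = 82.47°  ·
  (0,3): δ = 33.37°  ✓
  (0,4): δ = 32.88°  ✓
  (0,5): δ = 131.98°  ·
  (1,2): δ = 125.14°  ·
  (1,3): δ = 76.04°  ·
  (1,4): δ = 9.79°  ✓
  (1,5): δ = 89.31°  ·
  (2,3): δ = 130.90°  ·
  (2,4): δ = 64.65°  ·
  (2,5): δ = 34.45°  ✓
  (3,4): δ = 113.76°  ·
  (3,5): δ = 14.65°  ✓
  (4,5): δ = 80.90°  ·
antipodal pairs: 5

count = 5; pairs: (0,3), (0,4), (1,4), (2,5), (3,5)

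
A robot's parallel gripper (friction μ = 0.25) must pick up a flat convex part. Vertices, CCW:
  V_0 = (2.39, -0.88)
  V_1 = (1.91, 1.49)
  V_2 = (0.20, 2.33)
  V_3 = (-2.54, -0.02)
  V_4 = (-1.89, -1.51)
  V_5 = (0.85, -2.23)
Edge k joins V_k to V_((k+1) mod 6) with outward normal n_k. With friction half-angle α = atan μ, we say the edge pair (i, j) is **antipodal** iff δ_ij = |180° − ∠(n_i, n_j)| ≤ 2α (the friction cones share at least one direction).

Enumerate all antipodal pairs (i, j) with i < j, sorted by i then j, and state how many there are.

α = atan 0.25 = 14.04°;  2α = 28.07°
n_0 = (+0.9801, +0.1985)
n_1 = (+0.4409, +0.8976)
n_2 = (-0.6510, +0.7591)
n_3 = (-0.9166, -0.3999)
n_4 = (-0.2541, -0.9672)
n_5 = (+0.6592, -0.7520)
  (0,1): δ = 127.61°  ·
  (0,2): δ = 60.83°  ·
  (0,3): δ = 12.12°  ✓
  (0,4): δ = 63.83°  ·
  (0,5): δ = 119.79°  ·
  (1,2): δ = 113.22°  ·
  (1,3): δ = 40.27°  ·
  (1,4): δ = 11.44°  ✓
  (1,5): δ = 67.40°  ·
  (2,3): δ = 107.05°  ·
  (2,4): δ = 55.34°  ·
  (2,5): δ = 0.62°  ✓
  (3,4): δ = 128.29°  ·
  (3,5): δ = 72.33°  ·
  (4,5): δ = 124.04°  ·
antipodal pairs: 3

count = 3; pairs: (0,3), (1,4), (2,5)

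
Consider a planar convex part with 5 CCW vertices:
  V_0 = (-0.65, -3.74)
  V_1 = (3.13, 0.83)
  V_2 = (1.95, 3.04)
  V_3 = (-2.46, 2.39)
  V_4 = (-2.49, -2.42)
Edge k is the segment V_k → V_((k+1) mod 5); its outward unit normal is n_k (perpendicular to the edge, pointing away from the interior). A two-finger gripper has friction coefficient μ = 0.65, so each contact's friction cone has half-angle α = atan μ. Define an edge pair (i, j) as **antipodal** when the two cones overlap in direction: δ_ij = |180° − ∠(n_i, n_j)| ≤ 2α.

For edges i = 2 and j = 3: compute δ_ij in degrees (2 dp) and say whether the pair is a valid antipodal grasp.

δ = 98.74°, invalid

α = atan 0.65 = 33.02°;  2α = 66.05°
edge 2: e_2 = (-4.41, -0.65);  n_2 = (-0.1458, +0.9893)
edge 3: e_3 = (-0.03, -4.81);  n_3 = (-1.0000, +0.0062)
∠(n_2, n_3) = 81.26°
δ = |180° − 81.26°| = 98.74°
98.74° > 2α = 66.05°  →  invalid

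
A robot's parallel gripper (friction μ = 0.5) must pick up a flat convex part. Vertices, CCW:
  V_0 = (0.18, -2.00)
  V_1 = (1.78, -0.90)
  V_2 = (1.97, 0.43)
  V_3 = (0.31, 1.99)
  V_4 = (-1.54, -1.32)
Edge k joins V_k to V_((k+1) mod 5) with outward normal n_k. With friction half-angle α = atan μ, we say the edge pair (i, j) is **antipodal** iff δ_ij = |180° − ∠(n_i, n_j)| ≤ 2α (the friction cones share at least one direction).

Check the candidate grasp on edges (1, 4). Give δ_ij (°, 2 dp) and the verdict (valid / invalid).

δ = 76.56°, invalid

α = atan 0.5 = 26.57°;  2α = 53.13°
edge 1: e_1 = (+0.19, +1.33);  n_1 = (+0.9899, -0.1414)
edge 4: e_4 = (+1.72, -0.68);  n_4 = (-0.3677, -0.9300)
∠(n_1, n_4) = 103.44°
δ = |180° − 103.44°| = 76.56°
76.56° > 2α = 53.13°  →  invalid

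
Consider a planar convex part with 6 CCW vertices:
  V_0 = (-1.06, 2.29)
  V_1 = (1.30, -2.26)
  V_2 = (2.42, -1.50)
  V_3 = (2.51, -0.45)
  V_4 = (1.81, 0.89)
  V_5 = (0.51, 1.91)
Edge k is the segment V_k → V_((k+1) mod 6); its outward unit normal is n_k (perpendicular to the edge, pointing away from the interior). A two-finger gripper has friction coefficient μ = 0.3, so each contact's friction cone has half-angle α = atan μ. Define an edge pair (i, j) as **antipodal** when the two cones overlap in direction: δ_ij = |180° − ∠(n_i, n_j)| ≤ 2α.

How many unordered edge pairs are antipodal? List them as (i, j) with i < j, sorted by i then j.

count = 3; pairs: (0,2), (0,3), (0,4)

α = atan 0.3 = 16.70°;  2α = 33.40°
n_0 = (-0.8877, -0.4604)
n_1 = (+0.5615, -0.8275)
n_2 = (+0.9963, -0.0854)
n_3 = (+0.8863, +0.4630)
n_4 = (+0.6173, +0.7867)
n_5 = (+0.2352, +0.9719)
  (0,1): δ = 83.26°  ·
  (0,2): δ = 32.31°  ✓
  (0,3): δ = 0.17°  ✓
  (0,4): δ = 24.47°  ✓
  (0,5): δ = 48.98°  ·
  (1,2): δ = 129.06°  ·
  (1,3): δ = 96.58°  ·
  (1,4): δ = 72.28°  ·
  (1,5): δ = 47.77°  ·
  (2,3): δ = 147.52°  ·
  (2,4): δ = 123.22°  ·
  (2,5): δ = 98.71°  ·
  (3,4): δ = 155.70°  ·
  (3,5): δ = 131.19°  ·
  (4,5): δ = 155.49°  ·
antipodal pairs: 3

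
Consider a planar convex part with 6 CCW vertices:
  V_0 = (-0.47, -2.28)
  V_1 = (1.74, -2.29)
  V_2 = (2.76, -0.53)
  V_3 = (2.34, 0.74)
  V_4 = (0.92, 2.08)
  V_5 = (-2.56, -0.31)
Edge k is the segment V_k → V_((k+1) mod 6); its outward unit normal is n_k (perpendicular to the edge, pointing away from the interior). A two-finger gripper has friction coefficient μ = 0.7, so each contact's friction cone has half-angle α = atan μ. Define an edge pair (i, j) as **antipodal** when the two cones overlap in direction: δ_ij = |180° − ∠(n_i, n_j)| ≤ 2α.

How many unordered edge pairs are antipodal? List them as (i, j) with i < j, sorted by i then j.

count = 5; pairs: (0,3), (0,4), (1,4), (2,5), (3,5)

α = atan 0.7 = 34.99°;  2α = 69.98°
n_0 = (-0.0045, -1.0000)
n_1 = (+0.8652, -0.5014)
n_2 = (+0.9494, +0.3140)
n_3 = (+0.6863, +0.7273)
n_4 = (-0.5661, +0.8243)
n_5 = (-0.6859, -0.7277)
  (0,1): δ = 119.83°  ·
  (0,2): δ = 71.44°  ·
  (0,3): δ = 43.08°  ✓
  (0,4): δ = 34.74°  ✓
  (0,5): δ = 136.95°  ·
  (1,2): δ = 131.61°  ·
  (1,3): δ = 103.25°  ·
  (1,4): δ = 25.43°  ✓
  (1,5): δ = 76.79°  ·
  (2,3): δ = 151.64°  ·
  (2,4): δ = 73.82°  ·
  (2,5): δ = 28.39°  ✓
  (3,4): δ = 102.18°  ·
  (3,5): δ = 0.03°  ✓
  (4,5): δ = 77.79°  ·
antipodal pairs: 5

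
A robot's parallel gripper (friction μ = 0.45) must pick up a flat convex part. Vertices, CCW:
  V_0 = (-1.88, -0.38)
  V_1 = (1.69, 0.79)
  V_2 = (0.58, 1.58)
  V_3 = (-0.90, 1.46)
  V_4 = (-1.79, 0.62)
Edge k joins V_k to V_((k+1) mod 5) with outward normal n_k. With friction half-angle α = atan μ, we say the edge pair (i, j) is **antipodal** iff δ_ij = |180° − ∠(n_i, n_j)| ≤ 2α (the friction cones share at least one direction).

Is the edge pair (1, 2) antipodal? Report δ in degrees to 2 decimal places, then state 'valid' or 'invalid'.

α = atan 0.45 = 24.23°;  2α = 48.46°
edge 1: e_1 = (-1.11, +0.79);  n_1 = (+0.5798, +0.8147)
edge 2: e_2 = (-1.48, -0.12);  n_2 = (-0.0808, +0.9967)
∠(n_1, n_2) = 40.08°
δ = |180° − 40.08°| = 139.92°
139.92° > 2α = 48.46°  →  invalid

δ = 139.92°, invalid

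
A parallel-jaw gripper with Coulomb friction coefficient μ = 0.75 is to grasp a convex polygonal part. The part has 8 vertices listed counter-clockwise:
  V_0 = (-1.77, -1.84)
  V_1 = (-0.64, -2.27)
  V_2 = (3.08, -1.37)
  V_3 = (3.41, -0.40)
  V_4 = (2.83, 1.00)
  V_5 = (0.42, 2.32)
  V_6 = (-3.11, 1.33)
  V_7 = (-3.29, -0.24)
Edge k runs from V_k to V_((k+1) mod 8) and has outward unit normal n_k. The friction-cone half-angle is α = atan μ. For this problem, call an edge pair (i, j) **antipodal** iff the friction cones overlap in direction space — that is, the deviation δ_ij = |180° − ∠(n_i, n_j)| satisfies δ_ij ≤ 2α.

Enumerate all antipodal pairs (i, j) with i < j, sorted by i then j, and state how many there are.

count = 14; pairs: (0,3), (0,4), (0,5), (1,4), (1,5), (1,6), (2,5), (2,6), (2,7), (3,6), (3,7), (4,6), (4,7), (5,7)

α = atan 0.75 = 36.87°;  2α = 73.74°
n_0 = (-0.3557, -0.9346)
n_1 = (+0.2352, -0.9720)
n_2 = (+0.9467, -0.3221)
n_3 = (+0.9239, +0.3827)
n_4 = (+0.4804, +0.8771)
n_5 = (-0.2700, +0.9629)
n_6 = (-0.9935, +0.1139)
n_7 = (-0.7250, -0.6887)
  (0,1): δ = 145.57°  ·
  (0,2): δ = 87.96°  ·
  (0,3): δ = 46.66°  ✓
  (0,4): δ = 7.88°  ✓
  (0,5): δ = 36.50°  ✓
  (0,6): δ = 104.29°  ·
  (0,7): δ = 154.36°  ·
  (1,2): δ = 122.39°  ·
  (1,3): δ = 81.10°  ·
  (1,4): δ = 42.31°  ✓
  (1,5): δ = 2.07°  ✓
  (1,6): δ = 69.86°  ✓
  (1,7): δ = 119.93°  ·
  (2,3): δ = 138.71°  ·
  (2,4): δ = 99.92°  ·
  (2,5): δ = 55.55°  ✓
  (2,6): δ = 12.25°  ✓
  (2,7): δ = 62.32°  ✓
  (3,4): δ = 141.21°  ·
  (3,5): δ = 96.84°  ·
  (3,6): δ = 29.04°  ✓
  (3,7): δ = 21.03°  ✓
  (4,5): δ = 135.62°  ·
  (4,6): δ = 67.83°  ✓
  (4,7): δ = 17.76°  ✓
  (5,6): δ = 112.21°  ·
  (5,7): δ = 62.14°  ✓
  (6,7): δ = 129.93°  ·
antipodal pairs: 14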